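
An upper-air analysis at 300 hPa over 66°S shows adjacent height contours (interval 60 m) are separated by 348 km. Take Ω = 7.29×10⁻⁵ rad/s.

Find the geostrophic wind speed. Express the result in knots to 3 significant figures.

24.7 knots

Coriolis parameter at 66°S:
f = 2Ω sin φ = 2 × 7.29×10⁻⁵ × sin 66° = 1.33×10⁻⁴ s⁻¹
Height gradient: |∂Z/∂n| = 60 m / 348000 m = 1.72×10⁻⁴
On a pressure surface, geostrophic balance gives V_g = (g/f)|∂Z/∂n|:
V_g = 9.81 × 1.72×10⁻⁴ / 1.33×10⁻⁴ = 12.7 m/s
Converting: 12.7 m/s × 1.944 = 24.7 knots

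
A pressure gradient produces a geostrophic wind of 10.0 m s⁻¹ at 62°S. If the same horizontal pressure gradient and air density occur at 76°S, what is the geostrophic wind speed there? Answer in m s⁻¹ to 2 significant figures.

With the same pressure gradient and density, V_g ∝ 1/f ∝ 1/sin φ.
V₂ = V₁ · sin φ₁ / sin φ₂ = 10.0 × sin 62° / sin 76°
V₂ = 10.0 × 0.8829/0.9703 = 9.1 m s⁻¹

9.1 m s⁻¹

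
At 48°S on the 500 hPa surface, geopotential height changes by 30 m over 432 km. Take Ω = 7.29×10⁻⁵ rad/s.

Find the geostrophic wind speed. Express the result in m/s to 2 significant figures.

Coriolis parameter at 48°S:
f = 2Ω sin φ = 2 × 7.29×10⁻⁵ × sin 48° = 1.08×10⁻⁴ s⁻¹
Height gradient: |∂Z/∂n| = 30 m / 432000 m = 6.94×10⁻⁵
On a pressure surface, geostrophic balance gives V_g = (g/f)|∂Z/∂n|:
V_g = 9.81 × 6.94×10⁻⁵ / 1.08×10⁻⁴ = 6.29 m/s

6.3 m/s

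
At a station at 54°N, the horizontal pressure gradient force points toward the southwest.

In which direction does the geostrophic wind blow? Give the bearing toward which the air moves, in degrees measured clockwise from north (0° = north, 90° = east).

The pressure-gradient force points toward the southwest (bearing 225°).
Geostrophic balance: in the Northern Hemisphere the Coriolis force deflects motion to the right, so the geostrophic wind blows 90° to the right of the pressure-gradient force (low pressure on the left).
Rotating 225° by 90° clockwise gives 315° — the wind blows toward the northwest.

315°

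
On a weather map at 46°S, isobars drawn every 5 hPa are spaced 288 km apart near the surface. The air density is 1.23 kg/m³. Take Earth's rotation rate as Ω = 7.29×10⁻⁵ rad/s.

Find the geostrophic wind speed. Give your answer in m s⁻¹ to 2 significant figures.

Coriolis parameter at 46°S:
f = 2Ω sin φ = 2 × 7.29×10⁻⁵ × sin 46° = 1.05×10⁻⁴ s⁻¹
Pressure gradient: |∂P/∂n| = 500 Pa / 288000 m = 1.74×10⁻³ Pa/m
Geostrophic balance (pressure-gradient force = Coriolis force):
V_g = (1/(fρ)) |∂P/∂n| = 1.74×10⁻³ / (1.05×10⁻⁴ × 1.23) = 13.5 m/s

13 m s⁻¹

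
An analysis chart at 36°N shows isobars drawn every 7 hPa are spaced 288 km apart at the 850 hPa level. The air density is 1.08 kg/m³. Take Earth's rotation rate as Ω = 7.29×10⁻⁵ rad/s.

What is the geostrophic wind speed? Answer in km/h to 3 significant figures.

94.5 km/h

Coriolis parameter at 36°N:
f = 2Ω sin φ = 2 × 7.29×10⁻⁵ × sin 36° = 8.57×10⁻⁵ s⁻¹
Pressure gradient: |∂P/∂n| = 700 Pa / 288000 m = 2.43×10⁻³ Pa/m
Geostrophic balance (pressure-gradient force = Coriolis force):
V_g = (1/(fρ)) |∂P/∂n| = 2.43×10⁻³ / (8.57×10⁻⁵ × 1.08) = 26.3 m/s
Converting: 26.3 m/s × 3.6 = 94.5 km/h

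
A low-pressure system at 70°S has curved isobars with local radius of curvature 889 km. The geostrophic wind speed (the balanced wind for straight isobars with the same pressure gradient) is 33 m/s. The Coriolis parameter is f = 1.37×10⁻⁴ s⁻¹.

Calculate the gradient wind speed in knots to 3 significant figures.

Around a low, centrifugal force acts outward with Coriolis, so pressure-gradient force balances both:
(1/ρ)|∂P/∂n| = fV + V²/R  →  V² + fR·V − fR·V_g = 0
With fR = 1.37×10⁻⁴ × 889×10³ m = 122 m/s:
V = [−fR + √((fR)² + 4 fR V_g)]/2 = [−122 + √(122² + 4×122×33)]/2 = 27 m/s
Subgeostrophic (V < V_g = 33 m/s), as expected around a low.
Converting: 27 m/s × 1.944 = 52.5 knots

52.5 knots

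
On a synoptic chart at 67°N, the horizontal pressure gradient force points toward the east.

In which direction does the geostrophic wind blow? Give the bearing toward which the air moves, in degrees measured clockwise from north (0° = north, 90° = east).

The pressure-gradient force points toward the east (bearing 090°).
Geostrophic balance: in the Northern Hemisphere the Coriolis force deflects motion to the right, so the geostrophic wind blows 90° to the right of the pressure-gradient force (low pressure on the left).
Rotating 090° by 90° clockwise gives 180° — the wind blows toward the south.

180°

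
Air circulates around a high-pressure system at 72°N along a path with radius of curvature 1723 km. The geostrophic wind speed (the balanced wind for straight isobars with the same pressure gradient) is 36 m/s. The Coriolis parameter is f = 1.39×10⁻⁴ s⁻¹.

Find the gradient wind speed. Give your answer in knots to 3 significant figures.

85.8 knots

Around a high, pressure-gradient force acts outward with centrifugal, so Coriolis balances both:
fV = (1/ρ)|∂P/∂n| + V²/R  →  V² − fR·V + fR·V_g = 0
With fR = 1.39×10⁻⁴ × 1723×10³ m = 239 m/s:
V = [fR − √((fR)² − 4 fR V_g)]/2 = [239 − √(239² − 4×239×36)]/2 = 44.1 m/s
Supergeostrophic (V > V_g = 36 m/s), as expected around a high.
Converting: 44.1 m/s × 1.944 = 85.8 knots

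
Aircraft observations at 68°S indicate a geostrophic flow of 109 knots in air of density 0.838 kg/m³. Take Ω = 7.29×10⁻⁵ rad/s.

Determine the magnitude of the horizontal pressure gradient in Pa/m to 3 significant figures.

Coriolis parameter at 68°S:
f = 2Ω sin φ = 2 × 7.29×10⁻⁵ × sin 68° = 1.35×10⁻⁴ s⁻¹
Wind speed in SI: 109 knots = 56.1 m/s
Geostrophic balance rearranged: |∂P/∂n| = f ρ V_g
|∂P/∂n| = 1.35×10⁻⁴ × 0.838 × 56.1 = 6.35×10⁻³ Pa/m

6.35×10⁻³ Pa/m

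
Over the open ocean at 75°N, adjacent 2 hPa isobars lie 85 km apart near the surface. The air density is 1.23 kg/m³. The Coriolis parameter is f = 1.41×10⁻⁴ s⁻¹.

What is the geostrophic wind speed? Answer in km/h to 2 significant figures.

49 km/h

Pressure gradient: |∂P/∂n| = 200 Pa / 85000 m = 2.35×10⁻³ Pa/m
Geostrophic balance (pressure-gradient force = Coriolis force):
V_g = (1/(fρ)) |∂P/∂n| = 2.35×10⁻³ / (1.41×10⁻⁴ × 1.23) = 13.6 m/s
Converting: 13.6 m/s × 3.6 = 49 km/h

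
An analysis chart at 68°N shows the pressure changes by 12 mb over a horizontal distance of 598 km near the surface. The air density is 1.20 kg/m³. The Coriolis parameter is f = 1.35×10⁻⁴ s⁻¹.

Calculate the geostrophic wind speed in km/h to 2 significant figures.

Pressure gradient: |∂P/∂n| = 1200 Pa / 598000 m = 2.01×10⁻³ Pa/m
Geostrophic balance (pressure-gradient force = Coriolis force):
V_g = (1/(fρ)) |∂P/∂n| = 2.01×10⁻³ / (1.35×10⁻⁴ × 1.20) = 12.4 m/s
Converting: 12.4 m/s × 3.6 = 45 km/h

45 km/h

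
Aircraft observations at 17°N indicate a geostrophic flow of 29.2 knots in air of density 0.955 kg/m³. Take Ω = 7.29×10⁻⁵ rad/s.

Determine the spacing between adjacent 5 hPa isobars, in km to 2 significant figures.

820 km

Coriolis parameter at 17°N:
f = 2Ω sin φ = 2 × 7.29×10⁻⁵ × sin 17° = 4.26×10⁻⁵ s⁻¹
Wind speed in SI: 29.2 knots = 15.0 m/s
Geostrophic balance rearranged: |∂P/∂n| = f ρ V_g
|∂P/∂n| = 4.26×10⁻⁵ × 0.955 × 15.0 = 6.12×10⁻⁴ Pa/m
Isobar spacing: Δn = ΔP/|∂P/∂n| = 500 Pa / 6.12×10⁻⁴ Pa/m = 817622 m ≈ 820 km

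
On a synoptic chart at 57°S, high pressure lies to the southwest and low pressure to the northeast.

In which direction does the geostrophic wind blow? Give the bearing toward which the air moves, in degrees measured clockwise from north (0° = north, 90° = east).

315°

The pressure-gradient force points toward the northeast (bearing 045°).
Geostrophic balance: in the Southern Hemisphere the Coriolis force deflects motion to the left, so the geostrophic wind blows 90° to the left of the pressure-gradient force (low pressure on the right).
Rotating 045° by 90° counterclockwise gives 315° — the wind blows toward the northwest.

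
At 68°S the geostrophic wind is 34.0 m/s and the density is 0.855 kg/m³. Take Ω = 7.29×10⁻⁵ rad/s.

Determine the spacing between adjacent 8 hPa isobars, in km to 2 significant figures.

Coriolis parameter at 68°S:
f = 2Ω sin φ = 2 × 7.29×10⁻⁵ × sin 68° = 1.35×10⁻⁴ s⁻¹
Geostrophic balance rearranged: |∂P/∂n| = f ρ V_g
|∂P/∂n| = 1.35×10⁻⁴ × 0.855 × 34.0 = 3.93×10⁻³ Pa/m
Isobar spacing: Δn = ΔP/|∂P/∂n| = 800 Pa / 3.93×10⁻³ Pa/m = 203574 m ≈ 200 km

200 km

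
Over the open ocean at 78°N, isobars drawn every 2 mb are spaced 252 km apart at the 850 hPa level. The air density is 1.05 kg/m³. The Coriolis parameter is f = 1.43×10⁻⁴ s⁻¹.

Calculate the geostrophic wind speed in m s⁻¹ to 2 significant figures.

5.3 m s⁻¹

Pressure gradient: |∂P/∂n| = 200 Pa / 252000 m = 7.94×10⁻⁴ Pa/m
Geostrophic balance (pressure-gradient force = Coriolis force):
V_g = (1/(fρ)) |∂P/∂n| = 7.94×10⁻⁴ / (1.43×10⁻⁴ × 1.05) = 5.29 m/s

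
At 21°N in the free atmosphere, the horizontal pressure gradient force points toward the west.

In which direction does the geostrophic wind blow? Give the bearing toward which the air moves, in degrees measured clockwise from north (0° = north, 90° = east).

The pressure-gradient force points toward the west (bearing 270°).
Geostrophic balance: in the Northern Hemisphere the Coriolis force deflects motion to the right, so the geostrophic wind blows 90° to the right of the pressure-gradient force (low pressure on the left).
Rotating 270° by 90° clockwise gives 000° — the wind blows toward the north.

000°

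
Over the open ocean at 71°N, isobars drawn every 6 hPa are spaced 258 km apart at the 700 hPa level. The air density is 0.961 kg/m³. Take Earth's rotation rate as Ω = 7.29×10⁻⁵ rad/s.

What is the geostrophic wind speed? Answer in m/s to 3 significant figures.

17.6 m/s

Coriolis parameter at 71°N:
f = 2Ω sin φ = 2 × 7.29×10⁻⁵ × sin 71° = 1.38×10⁻⁴ s⁻¹
Pressure gradient: |∂P/∂n| = 600 Pa / 258000 m = 2.33×10⁻³ Pa/m
Geostrophic balance (pressure-gradient force = Coriolis force):
V_g = (1/(fρ)) |∂P/∂n| = 2.33×10⁻³ / (1.38×10⁻⁴ × 0.961) = 17.6 m/s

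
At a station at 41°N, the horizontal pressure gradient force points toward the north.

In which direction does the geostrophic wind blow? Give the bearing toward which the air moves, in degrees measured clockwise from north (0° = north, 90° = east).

The pressure-gradient force points toward the north (bearing 000°).
Geostrophic balance: in the Northern Hemisphere the Coriolis force deflects motion to the right, so the geostrophic wind blows 90° to the right of the pressure-gradient force (low pressure on the left).
Rotating 000° by 90° clockwise gives 090° — the wind blows toward the east.

090°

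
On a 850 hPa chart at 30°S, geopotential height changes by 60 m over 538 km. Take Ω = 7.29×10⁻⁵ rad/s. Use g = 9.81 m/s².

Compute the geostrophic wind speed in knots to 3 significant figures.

Coriolis parameter at 30°S:
f = 2Ω sin φ = 2 × 7.29×10⁻⁵ × sin 30° = 7.29×10⁻⁵ s⁻¹
Height gradient: |∂Z/∂n| = 60 m / 538000 m = 1.12×10⁻⁴
On a pressure surface, geostrophic balance gives V_g = (g/f)|∂Z/∂n|:
V_g = 9.81 × 1.12×10⁻⁴ / 7.29×10⁻⁵ = 15.0 m/s
Converting: 15.0 m/s × 1.944 = 29.2 knots

29.2 knots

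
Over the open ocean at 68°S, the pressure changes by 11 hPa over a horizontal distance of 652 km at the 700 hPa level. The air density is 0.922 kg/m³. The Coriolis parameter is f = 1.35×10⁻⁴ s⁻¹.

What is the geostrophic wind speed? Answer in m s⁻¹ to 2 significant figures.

Pressure gradient: |∂P/∂n| = 1100 Pa / 652000 m = 1.69×10⁻³ Pa/m
Geostrophic balance (pressure-gradient force = Coriolis force):
V_g = (1/(fρ)) |∂P/∂n| = 1.69×10⁻³ / (1.35×10⁻⁴ × 0.922) = 13.6 m/s

14 m s⁻¹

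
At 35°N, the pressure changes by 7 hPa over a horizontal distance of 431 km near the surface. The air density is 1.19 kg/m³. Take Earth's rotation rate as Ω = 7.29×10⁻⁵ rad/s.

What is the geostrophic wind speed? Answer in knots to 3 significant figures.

31.7 knots

Coriolis parameter at 35°N:
f = 2Ω sin φ = 2 × 7.29×10⁻⁵ × sin 35° = 8.36×10⁻⁵ s⁻¹
Pressure gradient: |∂P/∂n| = 700 Pa / 431000 m = 1.62×10⁻³ Pa/m
Geostrophic balance (pressure-gradient force = Coriolis force):
V_g = (1/(fρ)) |∂P/∂n| = 1.62×10⁻³ / (8.36×10⁻⁵ × 1.19) = 16.3 m/s
Converting: 16.3 m/s × 1.944 = 31.7 knots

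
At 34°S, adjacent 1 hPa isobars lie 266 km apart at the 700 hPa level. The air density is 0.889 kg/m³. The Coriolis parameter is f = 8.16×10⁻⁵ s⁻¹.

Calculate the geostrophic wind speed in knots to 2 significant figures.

10 knots

Pressure gradient: |∂P/∂n| = 100 Pa / 266000 m = 3.76×10⁻⁴ Pa/m
Geostrophic balance (pressure-gradient force = Coriolis force):
V_g = (1/(fρ)) |∂P/∂n| = 3.76×10⁻⁴ / (8.16×10⁻⁵ × 0.889) = 5.18 m/s
Converting: 5.18 m/s × 1.944 = 10 knots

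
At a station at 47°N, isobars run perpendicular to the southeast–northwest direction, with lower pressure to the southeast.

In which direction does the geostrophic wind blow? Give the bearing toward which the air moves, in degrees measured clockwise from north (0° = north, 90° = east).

The pressure-gradient force points toward the southeast (bearing 135°).
Geostrophic balance: in the Northern Hemisphere the Coriolis force deflects motion to the right, so the geostrophic wind blows 90° to the right of the pressure-gradient force (low pressure on the left).
Rotating 135° by 90° clockwise gives 225° — the wind blows toward the southwest.

225°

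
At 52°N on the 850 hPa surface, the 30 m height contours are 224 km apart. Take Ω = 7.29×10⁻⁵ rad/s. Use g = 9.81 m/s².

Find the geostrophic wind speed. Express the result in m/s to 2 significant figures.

11 m/s

Coriolis parameter at 52°N:
f = 2Ω sin φ = 2 × 7.29×10⁻⁵ × sin 52° = 1.15×10⁻⁴ s⁻¹
Height gradient: |∂Z/∂n| = 30 m / 224000 m = 1.34×10⁻⁴
On a pressure surface, geostrophic balance gives V_g = (g/f)|∂Z/∂n|:
V_g = 9.81 × 1.34×10⁻⁴ / 1.15×10⁻⁴ = 11.4 m/s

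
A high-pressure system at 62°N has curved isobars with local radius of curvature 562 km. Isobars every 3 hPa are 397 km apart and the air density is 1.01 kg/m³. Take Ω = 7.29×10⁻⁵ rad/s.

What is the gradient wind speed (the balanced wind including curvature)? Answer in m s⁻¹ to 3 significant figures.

6.37 m s⁻¹

Coriolis parameter at 62°N:
f = 2Ω sin φ = 2 × 7.29×10⁻⁵ × sin 62° = 1.29×10⁻⁴ s⁻¹
Pressure gradient: |∂P/∂n| = 300 Pa / 397000 m = 7.56×10⁻⁴ Pa/m
Geostrophic speed: V_g = |∂P/∂n|/(fρ) = 7.56×10⁻⁴/(1.29×10⁻⁴ × 1.01) = 5.81 m/s
Around a high, pressure-gradient force acts outward with centrifugal, so Coriolis balances both:
fV = (1/ρ)|∂P/∂n| + V²/R  →  V² − fR·V + fR·V_g = 0
With fR = 1.29×10⁻⁴ × 562×10³ m = 72.3 m/s:
V = [fR − √((fR)² − 4 fR V_g)]/2 = [72.3 − √(72.3² − 4×72.3×5.81)]/2 = 6.37 m/s
Supergeostrophic (V > V_g = 5.81 m/s), as expected around a high.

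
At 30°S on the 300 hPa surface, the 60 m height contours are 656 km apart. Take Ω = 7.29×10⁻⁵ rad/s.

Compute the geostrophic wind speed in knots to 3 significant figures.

23.9 knots

Coriolis parameter at 30°S:
f = 2Ω sin φ = 2 × 7.29×10⁻⁵ × sin 30° = 7.29×10⁻⁵ s⁻¹
Height gradient: |∂Z/∂n| = 60 m / 656000 m = 9.15×10⁻⁵
On a pressure surface, geostrophic balance gives V_g = (g/f)|∂Z/∂n|:
V_g = 9.81 × 9.15×10⁻⁵ / 7.29×10⁻⁵ = 12.3 m/s
Converting: 12.3 m/s × 1.944 = 23.9 knots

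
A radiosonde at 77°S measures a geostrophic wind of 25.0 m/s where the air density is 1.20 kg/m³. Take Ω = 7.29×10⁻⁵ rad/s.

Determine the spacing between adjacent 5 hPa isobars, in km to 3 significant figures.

117 km

Coriolis parameter at 77°S:
f = 2Ω sin φ = 2 × 7.29×10⁻⁵ × sin 77° = 1.42×10⁻⁴ s⁻¹
Geostrophic balance rearranged: |∂P/∂n| = f ρ V_g
|∂P/∂n| = 1.42×10⁻⁴ × 1.20 × 25.0 = 4.26×10⁻³ Pa/m
Isobar spacing: Δn = ΔP/|∂P/∂n| = 500 Pa / 4.26×10⁻³ Pa/m = 117319 m ≈ 117 km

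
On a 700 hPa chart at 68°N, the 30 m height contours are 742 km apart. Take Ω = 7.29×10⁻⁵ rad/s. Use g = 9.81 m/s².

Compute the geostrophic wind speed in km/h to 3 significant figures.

Coriolis parameter at 68°N:
f = 2Ω sin φ = 2 × 7.29×10⁻⁵ × sin 68° = 1.35×10⁻⁴ s⁻¹
Height gradient: |∂Z/∂n| = 30 m / 742000 m = 4.04×10⁻⁵
On a pressure surface, geostrophic balance gives V_g = (g/f)|∂Z/∂n|:
V_g = 9.81 × 4.04×10⁻⁵ / 1.35×10⁻⁴ = 2.93 m/s
Converting: 2.93 m/s × 3.6 = 10.6 km/h

10.6 km/h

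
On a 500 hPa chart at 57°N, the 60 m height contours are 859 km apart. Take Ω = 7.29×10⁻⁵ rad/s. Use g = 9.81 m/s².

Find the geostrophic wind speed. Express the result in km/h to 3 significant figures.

Coriolis parameter at 57°N:
f = 2Ω sin φ = 2 × 7.29×10⁻⁵ × sin 57° = 1.22×10⁻⁴ s⁻¹
Height gradient: |∂Z/∂n| = 60 m / 859000 m = 6.98×10⁻⁵
On a pressure surface, geostrophic balance gives V_g = (g/f)|∂Z/∂n|:
V_g = 9.81 × 6.98×10⁻⁵ / 1.22×10⁻⁴ = 5.60 m/s
Converting: 5.60 m/s × 3.6 = 20.2 km/h

20.2 km/h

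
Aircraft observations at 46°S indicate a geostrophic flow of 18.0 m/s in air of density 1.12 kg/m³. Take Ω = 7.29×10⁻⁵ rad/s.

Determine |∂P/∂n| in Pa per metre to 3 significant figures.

2.11×10⁻³ Pa/m

Coriolis parameter at 46°S:
f = 2Ω sin φ = 2 × 7.29×10⁻⁵ × sin 46° = 1.05×10⁻⁴ s⁻¹
Geostrophic balance rearranged: |∂P/∂n| = f ρ V_g
|∂P/∂n| = 1.05×10⁻⁴ × 1.12 × 18.0 = 2.11×10⁻³ Pa/m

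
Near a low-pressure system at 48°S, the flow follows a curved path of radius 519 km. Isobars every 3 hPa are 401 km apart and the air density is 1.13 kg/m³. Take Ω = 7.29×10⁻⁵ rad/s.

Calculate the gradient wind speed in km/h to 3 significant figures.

Coriolis parameter at 48°S:
f = 2Ω sin φ = 2 × 7.29×10⁻⁵ × sin 48° = 1.08×10⁻⁴ s⁻¹
Pressure gradient: |∂P/∂n| = 300 Pa / 401000 m = 7.48×10⁻⁴ Pa/m
Geostrophic speed: V_g = |∂P/∂n|/(fρ) = 7.48×10⁻⁴/(1.08×10⁻⁴ × 1.13) = 6.11 m/s
Around a low, centrifugal force acts outward with Coriolis, so pressure-gradient force balances both:
(1/ρ)|∂P/∂n| = fV + V²/R  →  V² + fR·V − fR·V_g = 0
With fR = 1.08×10⁻⁴ × 519×10³ m = 56.2 m/s:
V = [−fR + √((fR)² + 4 fR V_g)]/2 = [−56.2 + √(56.2² + 4×56.2×6.11)]/2 = 5.56 m/s
Subgeostrophic (V < V_g = 6.11 m/s), as expected around a low.
Converting: 5.56 m/s × 3.6 = 20.0 km/h

20.0 km/h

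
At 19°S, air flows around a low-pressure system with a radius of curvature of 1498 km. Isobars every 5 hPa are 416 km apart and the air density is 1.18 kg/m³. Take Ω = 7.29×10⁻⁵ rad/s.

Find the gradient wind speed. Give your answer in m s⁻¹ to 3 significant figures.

Coriolis parameter at 19°S:
f = 2Ω sin φ = 2 × 7.29×10⁻⁵ × sin 19° = 4.75×10⁻⁵ s⁻¹
Pressure gradient: |∂P/∂n| = 500 Pa / 416000 m = 1.20×10⁻³ Pa/m
Geostrophic speed: V_g = |∂P/∂n|/(fρ) = 1.20×10⁻³/(4.75×10⁻⁵ × 1.18) = 21.5 m/s
Around a low, centrifugal force acts outward with Coriolis, so pressure-gradient force balances both:
(1/ρ)|∂P/∂n| = fV + V²/R  →  V² + fR·V − fR·V_g = 0
With fR = 4.75×10⁻⁵ × 1498×10³ m = 71.1 m/s:
V = [−fR + √((fR)² + 4 fR V_g)]/2 = [−71.1 + √(71.1² + 4×71.1×21.5)]/2 = 17.3 m/s
Subgeostrophic (V < V_g = 21.5 m/s), as expected around a low.

17.3 m s⁻¹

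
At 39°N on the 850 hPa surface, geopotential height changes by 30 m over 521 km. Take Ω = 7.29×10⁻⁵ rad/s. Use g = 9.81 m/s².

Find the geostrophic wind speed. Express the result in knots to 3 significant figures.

12.0 knots

Coriolis parameter at 39°N:
f = 2Ω sin φ = 2 × 7.29×10⁻⁵ × sin 39° = 9.18×10⁻⁵ s⁻¹
Height gradient: |∂Z/∂n| = 30 m / 521000 m = 5.76×10⁻⁵
On a pressure surface, geostrophic balance gives V_g = (g/f)|∂Z/∂n|:
V_g = 9.81 × 5.76×10⁻⁵ / 9.18×10⁻⁵ = 6.16 m/s
Converting: 6.16 m/s × 1.944 = 12.0 knots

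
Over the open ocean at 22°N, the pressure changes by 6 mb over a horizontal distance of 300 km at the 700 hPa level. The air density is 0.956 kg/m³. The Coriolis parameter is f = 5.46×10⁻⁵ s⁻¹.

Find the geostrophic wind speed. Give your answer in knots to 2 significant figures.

74 knots

Pressure gradient: |∂P/∂n| = 600 Pa / 300000 m = 2.00×10⁻³ Pa/m
Geostrophic balance (pressure-gradient force = Coriolis force):
V_g = (1/(fρ)) |∂P/∂n| = 2.00×10⁻³ / (5.46×10⁻⁵ × 0.956) = 38.3 m/s
Converting: 38.3 m/s × 1.944 = 74 knots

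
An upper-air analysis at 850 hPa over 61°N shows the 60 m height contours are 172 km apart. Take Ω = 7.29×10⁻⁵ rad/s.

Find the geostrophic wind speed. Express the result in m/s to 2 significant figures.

27 m/s

Coriolis parameter at 61°N:
f = 2Ω sin φ = 2 × 7.29×10⁻⁵ × sin 61° = 1.28×10⁻⁴ s⁻¹
Height gradient: |∂Z/∂n| = 60 m / 172000 m = 3.49×10⁻⁴
On a pressure surface, geostrophic balance gives V_g = (g/f)|∂Z/∂n|:
V_g = 9.81 × 3.49×10⁻⁴ / 1.28×10⁻⁴ = 26.8 m/s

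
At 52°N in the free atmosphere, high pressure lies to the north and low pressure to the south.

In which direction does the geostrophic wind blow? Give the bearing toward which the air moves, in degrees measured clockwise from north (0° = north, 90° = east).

The pressure-gradient force points toward the south (bearing 180°).
Geostrophic balance: in the Northern Hemisphere the Coriolis force deflects motion to the right, so the geostrophic wind blows 90° to the right of the pressure-gradient force (low pressure on the left).
Rotating 180° by 90° clockwise gives 270° — the wind blows toward the west.

270°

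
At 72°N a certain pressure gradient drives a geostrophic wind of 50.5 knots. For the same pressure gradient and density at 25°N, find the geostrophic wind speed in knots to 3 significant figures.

114 knots

With the same pressure gradient and density, V_g ∝ 1/f ∝ 1/sin φ.
V₂ = V₁ · sin φ₁ / sin φ₂ = 50.5 × sin 72° / sin 25°
V₂ = 50.5 × 0.9511/0.4226 = 114 knots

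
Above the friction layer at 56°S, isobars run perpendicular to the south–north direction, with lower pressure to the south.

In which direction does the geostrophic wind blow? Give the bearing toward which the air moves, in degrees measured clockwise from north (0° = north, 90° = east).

The pressure-gradient force points toward the south (bearing 180°).
Geostrophic balance: in the Southern Hemisphere the Coriolis force deflects motion to the left, so the geostrophic wind blows 90° to the left of the pressure-gradient force (low pressure on the right).
Rotating 180° by 90° counterclockwise gives 090° — the wind blows toward the east.

090°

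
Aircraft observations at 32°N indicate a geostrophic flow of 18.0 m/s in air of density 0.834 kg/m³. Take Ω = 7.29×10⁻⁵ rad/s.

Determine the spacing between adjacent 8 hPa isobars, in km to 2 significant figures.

690 km

Coriolis parameter at 32°N:
f = 2Ω sin φ = 2 × 7.29×10⁻⁵ × sin 32° = 7.73×10⁻⁵ s⁻¹
Geostrophic balance rearranged: |∂P/∂n| = f ρ V_g
|∂P/∂n| = 7.73×10⁻⁵ × 0.834 × 18.0 = 1.16×10⁻³ Pa/m
Isobar spacing: Δn = ΔP/|∂P/∂n| = 800 Pa / 1.16×10⁻³ Pa/m = 689738 m ≈ 690 km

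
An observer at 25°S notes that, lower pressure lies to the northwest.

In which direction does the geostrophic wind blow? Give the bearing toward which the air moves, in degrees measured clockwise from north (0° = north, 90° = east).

225°

The pressure-gradient force points toward the northwest (bearing 315°).
Geostrophic balance: in the Southern Hemisphere the Coriolis force deflects motion to the left, so the geostrophic wind blows 90° to the left of the pressure-gradient force (low pressure on the right).
Rotating 315° by 90° counterclockwise gives 225° — the wind blows toward the southwest.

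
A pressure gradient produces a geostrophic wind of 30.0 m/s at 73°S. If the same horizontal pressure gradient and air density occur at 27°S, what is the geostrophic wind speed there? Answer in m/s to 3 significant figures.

With the same pressure gradient and density, V_g ∝ 1/f ∝ 1/sin φ.
V₂ = V₁ · sin φ₁ / sin φ₂ = 30.0 × sin 73° / sin 27°
V₂ = 30.0 × 0.9563/0.4540 = 63.2 m/s

63.2 m/s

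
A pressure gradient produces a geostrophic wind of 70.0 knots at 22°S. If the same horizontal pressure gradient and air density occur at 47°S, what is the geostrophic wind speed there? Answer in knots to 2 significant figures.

36 knots

With the same pressure gradient and density, V_g ∝ 1/f ∝ 1/sin φ.
V₂ = V₁ · sin φ₁ / sin φ₂ = 70.0 × sin 22° / sin 47°
V₂ = 70.0 × 0.3746/0.7314 = 36 knots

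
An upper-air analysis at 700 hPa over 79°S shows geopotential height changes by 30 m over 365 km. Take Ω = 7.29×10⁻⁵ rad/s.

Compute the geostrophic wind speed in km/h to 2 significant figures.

20 km/h

Coriolis parameter at 79°S:
f = 2Ω sin φ = 2 × 7.29×10⁻⁵ × sin 79° = 1.43×10⁻⁴ s⁻¹
Height gradient: |∂Z/∂n| = 30 m / 365000 m = 8.22×10⁻⁵
On a pressure surface, geostrophic balance gives V_g = (g/f)|∂Z/∂n|:
V_g = 9.81 × 8.22×10⁻⁵ / 1.43×10⁻⁴ = 5.63 m/s
Converting: 5.63 m/s × 3.6 = 20 km/h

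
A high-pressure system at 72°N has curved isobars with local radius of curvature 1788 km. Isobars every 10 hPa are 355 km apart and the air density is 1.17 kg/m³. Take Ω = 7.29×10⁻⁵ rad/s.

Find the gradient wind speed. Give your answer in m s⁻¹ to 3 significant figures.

18.8 m s⁻¹

Coriolis parameter at 72°N:
f = 2Ω sin φ = 2 × 7.29×10⁻⁵ × sin 72° = 1.39×10⁻⁴ s⁻¹
Pressure gradient: |∂P/∂n| = 1000 Pa / 355000 m = 2.82×10⁻³ Pa/m
Geostrophic speed: V_g = |∂P/∂n|/(fρ) = 2.82×10⁻³/(1.39×10⁻⁴ × 1.17) = 17.4 m/s
Around a high, pressure-gradient force acts outward with centrifugal, so Coriolis balances both:
fV = (1/ρ)|∂P/∂n| + V²/R  →  V² − fR·V + fR·V_g = 0
With fR = 1.39×10⁻⁴ × 1788×10³ m = 248 m/s:
V = [fR − √((fR)² − 4 fR V_g)]/2 = [248 − √(248² − 4×248×17.4)]/2 = 18.8 m/s
Supergeostrophic (V > V_g = 17.4 m/s), as expected around a high.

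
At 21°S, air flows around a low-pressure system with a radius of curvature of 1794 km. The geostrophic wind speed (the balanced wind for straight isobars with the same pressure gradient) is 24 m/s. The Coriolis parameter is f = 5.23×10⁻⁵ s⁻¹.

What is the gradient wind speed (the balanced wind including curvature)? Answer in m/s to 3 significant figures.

19.8 m/s

Around a low, centrifugal force acts outward with Coriolis, so pressure-gradient force balances both:
(1/ρ)|∂P/∂n| = fV + V²/R  →  V² + fR·V − fR·V_g = 0
With fR = 5.23×10⁻⁵ × 1794×10³ m = 93.8 m/s:
V = [−fR + √((fR)² + 4 fR V_g)]/2 = [−93.8 + √(93.8² + 4×93.8×24)]/2 = 19.8 m/s
Subgeostrophic (V < V_g = 24 m/s), as expected around a low.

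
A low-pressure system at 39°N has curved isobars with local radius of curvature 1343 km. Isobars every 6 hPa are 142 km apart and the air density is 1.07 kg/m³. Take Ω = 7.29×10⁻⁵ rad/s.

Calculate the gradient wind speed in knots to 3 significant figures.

Coriolis parameter at 39°N:
f = 2Ω sin φ = 2 × 7.29×10⁻⁵ × sin 39° = 9.18×10⁻⁵ s⁻¹
Pressure gradient: |∂P/∂n| = 600 Pa / 142000 m = 4.23×10⁻³ Pa/m
Geostrophic speed: V_g = |∂P/∂n|/(fρ) = 4.23×10⁻³/(9.18×10⁻⁵ × 1.07) = 43.0 m/s
Around a low, centrifugal force acts outward with Coriolis, so pressure-gradient force balances both:
(1/ρ)|∂P/∂n| = fV + V²/R  →  V² + fR·V − fR·V_g = 0
With fR = 9.18×10⁻⁵ × 1343×10³ m = 123 m/s:
V = [−fR + √((fR)² + 4 fR V_g)]/2 = [−123 + √(123² + 4×123×43)]/2 = 33.8 m/s
Subgeostrophic (V < V_g = 43 m/s), as expected around a low.
Converting: 33.8 m/s × 1.944 = 65.7 knots

65.7 knots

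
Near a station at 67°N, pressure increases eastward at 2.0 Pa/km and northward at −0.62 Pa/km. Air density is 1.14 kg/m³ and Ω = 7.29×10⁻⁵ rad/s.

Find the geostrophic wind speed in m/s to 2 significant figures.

14 m/s

Coriolis parameter at 67°N:
f = 2Ω sin φ = 2 × 7.29×10⁻⁵ × sin 67° = 1.34×10⁻⁴ s⁻¹
Component geostrophic relations (x east, y north):
u_g = −(1/(fρ)) ∂P/∂y,  v_g = (1/(fρ)) ∂P/∂x
u_g = −(−0.62×10⁻³)/(1.34×10⁻⁴ × 1.14) = 4.05 m/s;  v_g = (2.0×10⁻³)/(1.34×10⁻⁴ × 1.14) = 13.1 m/s
|V_g| = √(u_g² + v_g²) = 13.7 m/s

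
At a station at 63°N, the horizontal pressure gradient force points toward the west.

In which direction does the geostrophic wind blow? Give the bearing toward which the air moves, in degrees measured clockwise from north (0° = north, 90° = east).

The pressure-gradient force points toward the west (bearing 270°).
Geostrophic balance: in the Northern Hemisphere the Coriolis force deflects motion to the right, so the geostrophic wind blows 90° to the right of the pressure-gradient force (low pressure on the left).
Rotating 270° by 90° clockwise gives 000° — the wind blows toward the north.

000°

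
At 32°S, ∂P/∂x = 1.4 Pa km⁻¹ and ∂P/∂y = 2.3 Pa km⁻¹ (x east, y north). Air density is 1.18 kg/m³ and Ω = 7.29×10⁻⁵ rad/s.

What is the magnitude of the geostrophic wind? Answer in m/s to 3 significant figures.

Coriolis parameter at 32°S:
f = 2Ω sin φ = 2 × 7.29×10⁻⁵ × sin 32° = 7.73×10⁻⁵ s⁻¹
In the Southern Hemisphere f is negative: f = −7.73×10⁻⁵ s⁻¹.
Component geostrophic relations (x east, y north):
u_g = −(1/(fρ)) ∂P/∂y,  v_g = (1/(fρ)) ∂P/∂x
u_g = −(2.3×10⁻³)/(−7.73×10⁻⁵ × 1.18) = 25.2 m/s;  v_g = (1.4×10⁻³)/(−7.73×10⁻⁵ × 1.18) = −15.4 m/s
|V_g| = √(u_g² + v_g²) = 29.5 m/s

29.5 m/s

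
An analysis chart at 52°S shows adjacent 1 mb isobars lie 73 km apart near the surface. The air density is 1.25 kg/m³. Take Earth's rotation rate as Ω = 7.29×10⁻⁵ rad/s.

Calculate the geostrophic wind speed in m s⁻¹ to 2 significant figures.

Coriolis parameter at 52°S:
f = 2Ω sin φ = 2 × 7.29×10⁻⁵ × sin 52° = 1.15×10⁻⁴ s⁻¹
Pressure gradient: |∂P/∂n| = 100 Pa / 73000 m = 1.37×10⁻³ Pa/m
Geostrophic balance (pressure-gradient force = Coriolis force):
V_g = (1/(fρ)) |∂P/∂n| = 1.37×10⁻³ / (1.15×10⁻⁴ × 1.25) = 9.54 m/s

9.5 m s⁻¹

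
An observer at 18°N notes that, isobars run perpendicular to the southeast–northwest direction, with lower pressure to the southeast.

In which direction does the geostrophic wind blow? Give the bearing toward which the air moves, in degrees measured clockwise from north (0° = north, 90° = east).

The pressure-gradient force points toward the southeast (bearing 135°).
Geostrophic balance: in the Northern Hemisphere the Coriolis force deflects motion to the right, so the geostrophic wind blows 90° to the right of the pressure-gradient force (low pressure on the left).
Rotating 135° by 90° clockwise gives 225° — the wind blows toward the southwest.

225°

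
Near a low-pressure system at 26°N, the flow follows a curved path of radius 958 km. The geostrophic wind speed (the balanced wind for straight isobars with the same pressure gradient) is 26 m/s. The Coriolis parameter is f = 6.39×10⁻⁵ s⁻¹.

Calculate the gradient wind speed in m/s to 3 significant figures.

19.7 m/s

Around a low, centrifugal force acts outward with Coriolis, so pressure-gradient force balances both:
(1/ρ)|∂P/∂n| = fV + V²/R  →  V² + fR·V − fR·V_g = 0
With fR = 6.39×10⁻⁵ × 958×10³ m = 61.2 m/s:
V = [−fR + √((fR)² + 4 fR V_g)]/2 = [−61.2 + √(61.2² + 4×61.2×26)]/2 = 19.7 m/s
Subgeostrophic (V < V_g = 26 m/s), as expected around a low.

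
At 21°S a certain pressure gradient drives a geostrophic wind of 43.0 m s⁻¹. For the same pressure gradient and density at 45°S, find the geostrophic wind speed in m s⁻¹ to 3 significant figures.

21.8 m s⁻¹

With the same pressure gradient and density, V_g ∝ 1/f ∝ 1/sin φ.
V₂ = V₁ · sin φ₁ / sin φ₂ = 43.0 × sin 21° / sin 45°
V₂ = 43.0 × 0.3584/0.7071 = 21.8 m s⁻¹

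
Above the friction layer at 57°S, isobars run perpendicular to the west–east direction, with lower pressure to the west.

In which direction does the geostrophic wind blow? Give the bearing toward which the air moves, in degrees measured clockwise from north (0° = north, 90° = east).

180°

The pressure-gradient force points toward the west (bearing 270°).
Geostrophic balance: in the Southern Hemisphere the Coriolis force deflects motion to the left, so the geostrophic wind blows 90° to the left of the pressure-gradient force (low pressure on the right).
Rotating 270° by 90° counterclockwise gives 180° — the wind blows toward the south.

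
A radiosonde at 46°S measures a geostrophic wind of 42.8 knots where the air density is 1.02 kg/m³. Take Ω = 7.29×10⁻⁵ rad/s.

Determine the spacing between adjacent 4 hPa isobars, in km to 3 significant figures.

170 km

Coriolis parameter at 46°S:
f = 2Ω sin φ = 2 × 7.29×10⁻⁵ × sin 46° = 1.05×10⁻⁴ s⁻¹
Wind speed in SI: 42.8 knots = 22.0 m/s
Geostrophic balance rearranged: |∂P/∂n| = f ρ V_g
|∂P/∂n| = 1.05×10⁻⁴ × 1.02 × 22.0 = 2.36×10⁻³ Pa/m
Isobar spacing: Δn = ΔP/|∂P/∂n| = 400 Pa / 2.36×10⁻³ Pa/m = 169819 m ≈ 170 km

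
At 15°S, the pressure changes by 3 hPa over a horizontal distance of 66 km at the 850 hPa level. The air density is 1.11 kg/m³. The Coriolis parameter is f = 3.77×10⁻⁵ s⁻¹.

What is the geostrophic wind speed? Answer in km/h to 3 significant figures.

391 km/h

Pressure gradient: |∂P/∂n| = 300 Pa / 66000 m = 4.55×10⁻³ Pa/m
Geostrophic balance (pressure-gradient force = Coriolis force):
V_g = (1/(fρ)) |∂P/∂n| = 4.55×10⁻³ / (3.77×10⁻⁵ × 1.11) = 109 m/s
Converting: 109 m/s × 3.6 = 391 km/h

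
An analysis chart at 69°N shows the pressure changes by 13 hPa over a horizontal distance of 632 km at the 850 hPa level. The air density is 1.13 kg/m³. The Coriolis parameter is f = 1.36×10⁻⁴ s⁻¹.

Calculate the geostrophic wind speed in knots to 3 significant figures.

Pressure gradient: |∂P/∂n| = 1300 Pa / 632000 m = 2.06×10⁻³ Pa/m
Geostrophic balance (pressure-gradient force = Coriolis force):
V_g = (1/(fρ)) |∂P/∂n| = 2.06×10⁻³ / (1.36×10⁻⁴ × 1.13) = 13.4 m/s
Converting: 13.4 m/s × 1.944 = 26.0 knots

26.0 knots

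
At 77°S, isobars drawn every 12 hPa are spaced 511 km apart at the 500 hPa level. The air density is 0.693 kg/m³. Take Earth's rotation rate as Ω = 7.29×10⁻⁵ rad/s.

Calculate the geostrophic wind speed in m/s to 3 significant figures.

23.9 m/s

Coriolis parameter at 77°S:
f = 2Ω sin φ = 2 × 7.29×10⁻⁵ × sin 77° = 1.42×10⁻⁴ s⁻¹
Pressure gradient: |∂P/∂n| = 1200 Pa / 511000 m = 2.35×10⁻³ Pa/m
Geostrophic balance (pressure-gradient force = Coriolis force):
V_g = (1/(fρ)) |∂P/∂n| = 2.35×10⁻³ / (1.42×10⁻⁴ × 0.693) = 23.9 m/s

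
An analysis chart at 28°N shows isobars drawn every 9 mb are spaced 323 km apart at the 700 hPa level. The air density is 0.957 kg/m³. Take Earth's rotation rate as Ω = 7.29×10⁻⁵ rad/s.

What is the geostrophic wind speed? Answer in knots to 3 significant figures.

82.7 knots

Coriolis parameter at 28°N:
f = 2Ω sin φ = 2 × 7.29×10⁻⁵ × sin 28° = 6.84×10⁻⁵ s⁻¹
Pressure gradient: |∂P/∂n| = 900 Pa / 323000 m = 2.79×10⁻³ Pa/m
Geostrophic balance (pressure-gradient force = Coriolis force):
V_g = (1/(fρ)) |∂P/∂n| = 2.79×10⁻³ / (6.84×10⁻⁵ × 0.957) = 42.5 m/s
Converting: 42.5 m/s × 1.944 = 82.7 knots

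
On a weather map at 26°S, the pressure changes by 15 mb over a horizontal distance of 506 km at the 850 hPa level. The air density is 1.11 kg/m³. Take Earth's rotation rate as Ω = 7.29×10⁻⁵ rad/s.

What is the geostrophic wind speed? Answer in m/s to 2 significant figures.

Coriolis parameter at 26°S:
f = 2Ω sin φ = 2 × 7.29×10⁻⁵ × sin 26° = 6.39×10⁻⁵ s⁻¹
Pressure gradient: |∂P/∂n| = 1500 Pa / 506000 m = 2.96×10⁻³ Pa/m
Geostrophic balance (pressure-gradient force = Coriolis force):
V_g = (1/(fρ)) |∂P/∂n| = 2.96×10⁻³ / (6.39×10⁻⁵ × 1.11) = 41.8 m/s

42 m/s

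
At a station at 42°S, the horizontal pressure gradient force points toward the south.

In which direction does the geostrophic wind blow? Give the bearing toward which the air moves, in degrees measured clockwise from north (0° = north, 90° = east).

The pressure-gradient force points toward the south (bearing 180°).
Geostrophic balance: in the Southern Hemisphere the Coriolis force deflects motion to the left, so the geostrophic wind blows 90° to the left of the pressure-gradient force (low pressure on the right).
Rotating 180° by 90° counterclockwise gives 090° — the wind blows toward the east.

090°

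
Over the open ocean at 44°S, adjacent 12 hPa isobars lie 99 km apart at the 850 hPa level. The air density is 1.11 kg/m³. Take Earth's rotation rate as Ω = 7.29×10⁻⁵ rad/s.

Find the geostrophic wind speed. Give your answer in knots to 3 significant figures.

210 knots

Coriolis parameter at 44°S:
f = 2Ω sin φ = 2 × 7.29×10⁻⁵ × sin 44° = 1.01×10⁻⁴ s⁻¹
Pressure gradient: |∂P/∂n| = 1200 Pa / 99000 m = 1.21×10⁻² Pa/m
Geostrophic balance (pressure-gradient force = Coriolis force):
V_g = (1/(fρ)) |∂P/∂n| = 1.21×10⁻² / (1.01×10⁻⁴ × 1.11) = 108 m/s
Converting: 108 m/s × 1.944 = 210 knots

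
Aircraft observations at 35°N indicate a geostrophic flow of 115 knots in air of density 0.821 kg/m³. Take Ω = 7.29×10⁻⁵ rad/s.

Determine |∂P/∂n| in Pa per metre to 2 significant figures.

Coriolis parameter at 35°N:
f = 2Ω sin φ = 2 × 7.29×10⁻⁵ × sin 35° = 8.36×10⁻⁵ s⁻¹
Wind speed in SI: 115 knots = 59.2 m/s
Geostrophic balance rearranged: |∂P/∂n| = f ρ V_g
|∂P/∂n| = 8.36×10⁻⁵ × 0.821 × 59.2 = 4.06×10⁻³ Pa/m

4.1×10⁻³ Pa/m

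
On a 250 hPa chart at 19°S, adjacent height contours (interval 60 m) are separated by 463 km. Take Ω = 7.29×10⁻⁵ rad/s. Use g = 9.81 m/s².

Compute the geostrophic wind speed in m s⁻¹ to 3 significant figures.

Coriolis parameter at 19°S:
f = 2Ω sin φ = 2 × 7.29×10⁻⁵ × sin 19° = 4.75×10⁻⁵ s⁻¹
Height gradient: |∂Z/∂n| = 60 m / 463000 m = 1.30×10⁻⁴
On a pressure surface, geostrophic balance gives V_g = (g/f)|∂Z/∂n|:
V_g = 9.81 × 1.30×10⁻⁴ / 4.75×10⁻⁵ = 26.8 m/s

26.8 m s⁻¹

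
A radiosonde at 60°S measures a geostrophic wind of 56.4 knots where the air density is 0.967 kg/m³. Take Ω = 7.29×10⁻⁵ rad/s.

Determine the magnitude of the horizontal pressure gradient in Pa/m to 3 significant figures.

3.54×10⁻³ Pa/m

Coriolis parameter at 60°S:
f = 2Ω sin φ = 2 × 7.29×10⁻⁵ × sin 60° = 1.26×10⁻⁴ s⁻¹
Wind speed in SI: 56.4 knots = 29.0 m/s
Geostrophic balance rearranged: |∂P/∂n| = f ρ V_g
|∂P/∂n| = 1.26×10⁻⁴ × 0.967 × 29.0 = 3.54×10⁻³ Pa/m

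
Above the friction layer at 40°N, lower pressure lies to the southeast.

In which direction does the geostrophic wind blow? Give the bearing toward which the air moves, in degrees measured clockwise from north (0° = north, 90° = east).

The pressure-gradient force points toward the southeast (bearing 135°).
Geostrophic balance: in the Northern Hemisphere the Coriolis force deflects motion to the right, so the geostrophic wind blows 90° to the right of the pressure-gradient force (low pressure on the left).
Rotating 135° by 90° clockwise gives 225° — the wind blows toward the southwest.

225°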